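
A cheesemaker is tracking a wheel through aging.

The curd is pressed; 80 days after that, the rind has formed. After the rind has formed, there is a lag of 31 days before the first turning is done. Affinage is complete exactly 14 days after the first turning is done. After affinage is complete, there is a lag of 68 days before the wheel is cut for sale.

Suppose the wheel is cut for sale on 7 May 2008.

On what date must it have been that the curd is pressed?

The wheel is cut for sale: May 7, 2008.
Affinage is complete: May 7, 2008 − 68 days = Feb 29, 2008.
The first turning is done: Feb 29, 2008 − 14 days = Feb 15, 2008.
The rind has formed: Feb 15, 2008 − 31 days = Jan 15, 2008.
The curd is pressed: Jan 15, 2008 − 80 days = Oct 27, 2007.

27 October 2007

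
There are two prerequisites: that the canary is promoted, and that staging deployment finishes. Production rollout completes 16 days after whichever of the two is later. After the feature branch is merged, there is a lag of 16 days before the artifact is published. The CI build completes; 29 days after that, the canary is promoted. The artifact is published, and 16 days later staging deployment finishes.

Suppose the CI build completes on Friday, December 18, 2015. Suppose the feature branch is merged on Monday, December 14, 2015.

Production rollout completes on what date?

Monday, February 1, 2016

The CI build completes: Dec 18, 2015.
The canary is promoted: Dec 18, 2015 + 29 days = Jan 16, 2016.
The feature branch is merged: Dec 14, 2015.
The artifact is published: Dec 14, 2015 + 16 days = Dec 30, 2015.
Staging deployment finishes: Dec 30, 2015 + 16 days = Jan 15, 2016.
Both prerequisites met — the canary is promoted (Jan 16, 2016), staging deployment finishes (Jan 15, 2016); the later is Jan 16, 2016.
Production rollout completes: Jan 16, 2016 + 16 days = Feb 1, 2016.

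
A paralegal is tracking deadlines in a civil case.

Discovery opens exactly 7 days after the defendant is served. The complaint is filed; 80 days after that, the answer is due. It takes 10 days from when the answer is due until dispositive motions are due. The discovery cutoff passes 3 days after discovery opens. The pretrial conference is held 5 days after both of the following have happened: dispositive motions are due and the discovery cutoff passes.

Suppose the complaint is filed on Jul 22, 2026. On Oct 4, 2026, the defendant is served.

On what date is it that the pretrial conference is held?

Oct 25, 2026

The complaint is filed: Jul 22, 2026.
The answer is due: Jul 22, 2026 + 80 days = Oct 10, 2026.
Dispositive motions are due: Oct 10, 2026 + 10 days = Oct 20, 2026.
The defendant is served: Oct 4, 2026.
Discovery opens: Oct 4, 2026 + 7 days = Oct 11, 2026.
The discovery cutoff passes: Oct 11, 2026 + 3 days = Oct 14, 2026.
Both prerequisites met — dispositive motions are due (Oct 20, 2026), the discovery cutoff passes (Oct 14, 2026); the later is Oct 20, 2026.
The pretrial conference is held: Oct 20, 2026 + 5 days = Oct 25, 2026.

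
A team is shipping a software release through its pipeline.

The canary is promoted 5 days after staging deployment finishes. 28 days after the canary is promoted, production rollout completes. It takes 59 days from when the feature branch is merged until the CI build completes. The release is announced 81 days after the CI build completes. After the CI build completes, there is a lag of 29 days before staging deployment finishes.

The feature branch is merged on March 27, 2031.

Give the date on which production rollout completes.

July 26, 2031

The feature branch is merged: Mar 27, 2031.
The CI build completes: Mar 27, 2031 + 59 days = May 25, 2031.
Staging deployment finishes: May 25, 2031 + 29 days = Jun 23, 2031.
The canary is promoted: Jun 23, 2031 + 5 days = Jun 28, 2031.
Production rollout completes: Jun 28, 2031 + 28 days = Jul 26, 2031.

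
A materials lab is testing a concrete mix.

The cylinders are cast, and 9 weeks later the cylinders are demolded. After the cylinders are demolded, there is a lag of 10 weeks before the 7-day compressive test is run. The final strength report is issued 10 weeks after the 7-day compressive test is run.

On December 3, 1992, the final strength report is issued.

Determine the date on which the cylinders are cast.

The final strength report is issued: Dec 3, 1992.
The 7-day compressive test is run: Dec 3, 1992 − 10 weeks = Sep 24, 1992.
The cylinders are demolded: Sep 24, 1992 − 10 weeks = Jul 16, 1992.
The cylinders are cast: Jul 16, 1992 − 9 weeks = May 14, 1992.

May 14, 1992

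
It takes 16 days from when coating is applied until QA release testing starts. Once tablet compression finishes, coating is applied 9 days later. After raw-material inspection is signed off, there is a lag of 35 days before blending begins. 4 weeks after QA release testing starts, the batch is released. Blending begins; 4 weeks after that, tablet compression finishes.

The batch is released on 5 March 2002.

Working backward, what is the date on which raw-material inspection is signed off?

The batch is released: Mar 5, 2002.
QA release testing starts: Mar 5, 2002 − 4 weeks = Feb 5, 2002.
Coating is applied: Feb 5, 2002 − 16 days = Jan 20, 2002.
Tablet compression finishes: Jan 20, 2002 − 9 days = Jan 11, 2002.
Blending begins: Jan 11, 2002 − 4 weeks = Dec 14, 2001.
Raw-material inspection is signed off: Dec 14, 2001 − 35 days = Nov 9, 2001.

9 November 2001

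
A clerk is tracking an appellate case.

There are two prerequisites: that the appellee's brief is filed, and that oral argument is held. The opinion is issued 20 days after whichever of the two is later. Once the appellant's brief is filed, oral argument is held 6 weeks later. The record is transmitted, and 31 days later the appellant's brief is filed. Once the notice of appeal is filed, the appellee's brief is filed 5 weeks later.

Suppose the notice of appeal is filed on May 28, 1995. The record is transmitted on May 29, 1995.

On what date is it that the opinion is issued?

August 30, 1995

The notice of appeal is filed: May 28, 1995.
The appellee's brief is filed: May 28, 1995 + 5 weeks = Jul 2, 1995.
The record is transmitted: May 29, 1995.
The appellant's brief is filed: May 29, 1995 + 31 days = Jun 29, 1995.
Oral argument is held: Jun 29, 1995 + 6 weeks = Aug 10, 1995.
Both prerequisites met — the appellee's brief is filed (Jul 2, 1995), oral argument is held (Aug 10, 1995); the later is Aug 10, 1995.
The opinion is issued: Aug 10, 1995 + 20 days = Aug 30, 1995.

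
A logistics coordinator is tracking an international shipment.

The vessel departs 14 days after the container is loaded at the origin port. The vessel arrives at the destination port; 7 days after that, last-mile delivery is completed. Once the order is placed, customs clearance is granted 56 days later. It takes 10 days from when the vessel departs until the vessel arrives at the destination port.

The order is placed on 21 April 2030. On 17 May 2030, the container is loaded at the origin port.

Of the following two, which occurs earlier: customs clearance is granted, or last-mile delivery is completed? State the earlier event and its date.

The order is placed: Apr 21, 2030.
Customs clearance is granted: Apr 21, 2030 + 56 days = Jun 16, 2030.
The container is loaded at the origin port: May 17, 2030.
The vessel departs: May 17, 2030 + 14 days = May 31, 2030.
The vessel arrives at the destination port: May 31, 2030 + 10 days = Jun 10, 2030.
Last-mile delivery is completed: Jun 10, 2030 + 7 days = Jun 17, 2030.
Comparing: customs clearance is granted on Jun 16, 2030 vs last-mile delivery is completed on Jun 17, 2030. Earlier: customs clearance is granted.

Customs clearance is granted — 16 June 2030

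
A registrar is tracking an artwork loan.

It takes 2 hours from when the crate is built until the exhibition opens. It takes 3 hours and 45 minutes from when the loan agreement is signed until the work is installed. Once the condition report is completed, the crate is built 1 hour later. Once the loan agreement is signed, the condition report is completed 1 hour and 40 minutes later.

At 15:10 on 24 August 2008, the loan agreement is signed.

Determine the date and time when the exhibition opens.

19:50 on 24 August 2008

The loan agreement is signed: 15:10 Aug 24, 2008.
The condition report is completed: 15:10 Aug 24, 2008 + 1h40m = 16:50 Aug 24, 2008.
The crate is built: 16:50 Aug 24, 2008 + 1h = 17:50 Aug 24, 2008.
The exhibition opens: 17:50 Aug 24, 2008 + 2h = 19:50 Aug 24, 2008.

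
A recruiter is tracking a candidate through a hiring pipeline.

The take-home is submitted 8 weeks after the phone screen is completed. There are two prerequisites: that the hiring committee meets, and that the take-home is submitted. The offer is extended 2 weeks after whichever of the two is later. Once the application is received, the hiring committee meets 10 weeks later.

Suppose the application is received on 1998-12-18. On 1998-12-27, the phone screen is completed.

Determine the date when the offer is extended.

The application is received: Dec 18, 1998.
The hiring committee meets: Dec 18, 1998 + 10 weeks = Feb 26, 1999.
The phone screen is completed: Dec 27, 1998.
The take-home is submitted: Dec 27, 1998 + 8 weeks = Feb 21, 1999.
Both prerequisites met — the hiring committee meets (Feb 26, 1999), the take-home is submitted (Feb 21, 1999); the later is Feb 26, 1999.
The offer is extended: Feb 26, 1999 + 2 weeks = Mar 12, 1999.

1999-03-12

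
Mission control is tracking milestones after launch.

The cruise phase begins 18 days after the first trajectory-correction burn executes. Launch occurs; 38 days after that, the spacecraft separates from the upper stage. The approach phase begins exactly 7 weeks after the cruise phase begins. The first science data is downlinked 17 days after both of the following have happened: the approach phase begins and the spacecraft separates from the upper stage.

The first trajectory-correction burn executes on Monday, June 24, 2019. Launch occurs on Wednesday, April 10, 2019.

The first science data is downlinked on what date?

The first trajectory-correction burn executes: Jun 24, 2019.
The cruise phase begins: Jun 24, 2019 + 18 days = Jul 12, 2019.
The approach phase begins: Jul 12, 2019 + 7 weeks = Aug 30, 2019.
Launch occurs: Apr 10, 2019.
The spacecraft separates from the upper stage: Apr 10, 2019 + 38 days = May 18, 2019.
Both prerequisites met — the approach phase begins (Aug 30, 2019), the spacecraft separates from the upper stage (May 18, 2019); the later is Aug 30, 2019.
The first science data is downlinked: Aug 30, 2019 + 17 days = Sep 16, 2019.

Monday, September 16, 2019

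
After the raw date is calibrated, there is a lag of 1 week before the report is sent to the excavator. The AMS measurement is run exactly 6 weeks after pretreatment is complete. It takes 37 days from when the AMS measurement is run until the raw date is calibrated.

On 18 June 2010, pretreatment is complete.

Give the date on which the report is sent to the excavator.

12 September 2010

Pretreatment is complete: Jun 18, 2010.
The AMS measurement is run: Jun 18, 2010 + 6 weeks = Jul 30, 2010.
The raw date is calibrated: Jul 30, 2010 + 37 days = Sep 5, 2010.
The report is sent to the excavator: Sep 5, 2010 + 1 week = Sep 12, 2010.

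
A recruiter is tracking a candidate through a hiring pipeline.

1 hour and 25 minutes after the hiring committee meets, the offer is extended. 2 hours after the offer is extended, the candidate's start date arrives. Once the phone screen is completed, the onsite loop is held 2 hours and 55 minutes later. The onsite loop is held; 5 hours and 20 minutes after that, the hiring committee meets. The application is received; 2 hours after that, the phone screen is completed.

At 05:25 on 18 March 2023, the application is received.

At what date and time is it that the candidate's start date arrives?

19:05 on 18 March 2023

The application is received: 05:25 Mar 18, 2023.
The phone screen is completed: 05:25 Mar 18, 2023 + 2h = 07:25 Mar 18, 2023.
The onsite loop is held: 07:25 Mar 18, 2023 + 2h55m = 10:20 Mar 18, 2023.
The hiring committee meets: 10:20 Mar 18, 2023 + 5h20m = 15:40 Mar 18, 2023.
The offer is extended: 15:40 Mar 18, 2023 + 1h25m = 17:05 Mar 18, 2023.
The candidate's start date arrives: 17:05 Mar 18, 2023 + 2h = 19:05 Mar 18, 2023.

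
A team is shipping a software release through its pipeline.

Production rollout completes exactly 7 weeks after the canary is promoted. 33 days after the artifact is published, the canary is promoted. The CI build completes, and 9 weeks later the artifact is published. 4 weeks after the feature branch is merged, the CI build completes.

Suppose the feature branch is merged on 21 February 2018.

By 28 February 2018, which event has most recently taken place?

The feature branch is merged

The feature branch is merged: Feb 21, 2018.
The CI build completes: Feb 21, 2018 + 4 weeks = Mar 21, 2018.
The artifact is published: Mar 21, 2018 + 9 weeks = May 23, 2018.
The canary is promoted: May 23, 2018 + 33 days = Jun 25, 2018.
Production rollout completes: Jun 25, 2018 + 7 weeks = Aug 13, 2018.
Feb 28, 2018 falls between when the feature branch is merged (Feb 21, 2018) and when the CI build completes (Mar 21, 2018).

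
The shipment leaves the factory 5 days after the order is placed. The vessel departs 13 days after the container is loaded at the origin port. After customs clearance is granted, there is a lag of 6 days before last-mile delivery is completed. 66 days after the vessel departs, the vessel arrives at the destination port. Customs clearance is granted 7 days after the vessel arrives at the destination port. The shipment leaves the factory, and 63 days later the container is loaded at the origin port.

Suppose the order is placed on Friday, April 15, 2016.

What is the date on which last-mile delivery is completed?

The order is placed: Apr 15, 2016.
The shipment leaves the factory: Apr 15, 2016 + 5 days = Apr 20, 2016.
The container is loaded at the origin port: Apr 20, 2016 + 63 days = Jun 22, 2016.
The vessel departs: Jun 22, 2016 + 13 days = Jul 5, 2016.
The vessel arrives at the destination port: Jul 5, 2016 + 66 days = Sep 9, 2016.
Customs clearance is granted: Sep 9, 2016 + 7 days = Sep 16, 2016.
Last-mile delivery is completed: Sep 16, 2016 + 6 days = Sep 22, 2016.

Thursday, September 22, 2016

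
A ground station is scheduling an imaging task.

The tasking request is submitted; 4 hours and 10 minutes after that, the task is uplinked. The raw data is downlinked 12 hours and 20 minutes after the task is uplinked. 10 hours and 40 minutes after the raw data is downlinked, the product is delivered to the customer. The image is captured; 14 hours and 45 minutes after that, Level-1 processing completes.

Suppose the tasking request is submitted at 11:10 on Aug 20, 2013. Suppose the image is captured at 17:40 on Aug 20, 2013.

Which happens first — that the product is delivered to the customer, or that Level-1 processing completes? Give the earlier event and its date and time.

Level-1 processing completes — 08:25 on Aug 21, 2013

The tasking request is submitted: 11:10 Aug 20, 2013.
The task is uplinked: 11:10 Aug 20, 2013 + 4h10m = 15:20 Aug 20, 2013.
The raw data is downlinked: 15:20 Aug 20, 2013 + 12h20m = 03:40 Aug 21, 2013.
The product is delivered to the customer: 03:40 Aug 21, 2013 + 10h40m = 14:20 Aug 21, 2013.
The image is captured: 17:40 Aug 20, 2013.
Level-1 processing completes: 17:40 Aug 20, 2013 + 14h45m = 08:25 Aug 21, 2013.
Comparing: the product is delivered to the customer at 14:20 Aug 21, 2013 vs Level-1 processing completes at 08:25 Aug 21, 2013. Earlier: Level-1 processing completes.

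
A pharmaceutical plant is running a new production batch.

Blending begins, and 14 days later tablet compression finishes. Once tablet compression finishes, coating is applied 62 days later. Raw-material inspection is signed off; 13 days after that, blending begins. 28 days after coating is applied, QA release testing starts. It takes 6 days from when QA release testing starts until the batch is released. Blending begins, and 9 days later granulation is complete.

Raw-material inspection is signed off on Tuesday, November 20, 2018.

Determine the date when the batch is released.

Saturday, March 23, 2019

Raw-material inspection is signed off: Nov 20, 2018.
Blending begins: Nov 20, 2018 + 13 days = Dec 3, 2018.
Tablet compression finishes: Dec 3, 2018 + 14 days = Dec 17, 2018.
Coating is applied: Dec 17, 2018 + 62 days = Feb 17, 2019.
QA release testing starts: Feb 17, 2019 + 28 days = Mar 17, 2019.
The batch is released: Mar 17, 2019 + 6 days = Mar 23, 2019.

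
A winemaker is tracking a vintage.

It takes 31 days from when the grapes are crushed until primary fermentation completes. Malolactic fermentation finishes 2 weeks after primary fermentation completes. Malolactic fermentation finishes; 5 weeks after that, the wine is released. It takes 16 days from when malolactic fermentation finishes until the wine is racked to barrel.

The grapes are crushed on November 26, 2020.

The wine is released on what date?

The grapes are crushed: Nov 26, 2020.
Primary fermentation completes: Nov 26, 2020 + 31 days = Dec 27, 2020.
Malolactic fermentation finishes: Dec 27, 2020 + 2 weeks = Jan 10, 2021.
The wine is released: Jan 10, 2021 + 5 weeks = Feb 14, 2021.

February 14, 2021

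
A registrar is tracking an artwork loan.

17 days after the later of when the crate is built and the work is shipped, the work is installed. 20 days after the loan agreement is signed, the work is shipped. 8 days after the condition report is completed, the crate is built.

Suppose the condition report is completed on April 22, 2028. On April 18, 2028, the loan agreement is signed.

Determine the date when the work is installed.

The condition report is completed: Apr 22, 2028.
The crate is built: Apr 22, 2028 + 8 days = Apr 30, 2028.
The loan agreement is signed: Apr 18, 2028.
The work is shipped: Apr 18, 2028 + 20 days = May 8, 2028.
Both prerequisites met — the crate is built (Apr 30, 2028), the work is shipped (May 8, 2028); the later is May 8, 2028.
The work is installed: May 8, 2028 + 17 days = May 25, 2028.

May 25, 2028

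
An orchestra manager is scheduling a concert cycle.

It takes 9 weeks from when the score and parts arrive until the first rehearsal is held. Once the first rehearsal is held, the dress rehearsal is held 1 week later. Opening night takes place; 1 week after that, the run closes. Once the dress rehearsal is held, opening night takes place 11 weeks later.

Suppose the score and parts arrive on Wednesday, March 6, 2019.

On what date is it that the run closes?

Wednesday, August 7, 2019

The score and parts arrive: Mar 6, 2019.
The first rehearsal is held: Mar 6, 2019 + 9 weeks = May 8, 2019.
The dress rehearsal is held: May 8, 2019 + 1 week = May 15, 2019.
Opening night takes place: May 15, 2019 + 11 weeks = Jul 31, 2019.
The run closes: Jul 31, 2019 + 1 week = Aug 7, 2019.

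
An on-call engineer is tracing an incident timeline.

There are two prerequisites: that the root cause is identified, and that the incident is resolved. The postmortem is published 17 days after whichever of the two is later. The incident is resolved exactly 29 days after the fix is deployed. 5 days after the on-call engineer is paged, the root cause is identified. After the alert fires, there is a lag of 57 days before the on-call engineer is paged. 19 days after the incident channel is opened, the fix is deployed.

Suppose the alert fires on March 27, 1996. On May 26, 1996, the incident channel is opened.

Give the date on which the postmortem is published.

The alert fires: Mar 27, 1996.
The on-call engineer is paged: Mar 27, 1996 + 57 days = May 23, 1996.
The root cause is identified: May 23, 1996 + 5 days = May 28, 1996.
The incident channel is opened: May 26, 1996.
The fix is deployed: May 26, 1996 + 19 days = Jun 14, 1996.
The incident is resolved: Jun 14, 1996 + 29 days = Jul 13, 1996.
Both prerequisites met — the root cause is identified (May 28, 1996), the incident is resolved (Jul 13, 1996); the later is Jul 13, 1996.
The postmortem is published: Jul 13, 1996 + 17 days = Jul 30, 1996.

July 30, 1996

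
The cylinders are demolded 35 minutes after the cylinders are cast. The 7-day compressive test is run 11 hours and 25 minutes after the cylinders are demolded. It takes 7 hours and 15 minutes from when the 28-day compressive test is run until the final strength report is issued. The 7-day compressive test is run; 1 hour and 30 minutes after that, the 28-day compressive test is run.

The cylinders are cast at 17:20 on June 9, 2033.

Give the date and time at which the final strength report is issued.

The cylinders are cast: 17:20 Jun 9, 2033.
The cylinders are demolded: 17:20 Jun 9, 2033 + 35m = 17:55 Jun 9, 2033.
The 7-day compressive test is run: 17:55 Jun 9, 2033 + 11h25m = 05:20 Jun 10, 2033.
The 28-day compressive test is run: 05:20 Jun 10, 2033 + 1h30m = 06:50 Jun 10, 2033.
The final strength report is issued: 06:50 Jun 10, 2033 + 7h15m = 14:05 Jun 10, 2033.

14:05 on June 10, 2033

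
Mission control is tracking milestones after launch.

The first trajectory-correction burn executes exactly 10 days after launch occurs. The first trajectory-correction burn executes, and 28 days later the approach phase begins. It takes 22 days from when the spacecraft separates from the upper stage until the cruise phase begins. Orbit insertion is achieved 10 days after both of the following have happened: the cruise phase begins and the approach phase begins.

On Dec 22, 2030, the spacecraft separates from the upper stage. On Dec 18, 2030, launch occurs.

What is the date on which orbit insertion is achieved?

Feb 4, 2031

The spacecraft separates from the upper stage: Dec 22, 2030.
The cruise phase begins: Dec 22, 2030 + 22 days = Jan 13, 2031.
Launch occurs: Dec 18, 2030.
The first trajectory-correction burn executes: Dec 18, 2030 + 10 days = Dec 28, 2030.
The approach phase begins: Dec 28, 2030 + 28 days = Jan 25, 2031.
Both prerequisites met — the cruise phase begins (Jan 13, 2031), the approach phase begins (Jan 25, 2031); the later is Jan 25, 2031.
Orbit insertion is achieved: Jan 25, 2031 + 10 days = Feb 4, 2031.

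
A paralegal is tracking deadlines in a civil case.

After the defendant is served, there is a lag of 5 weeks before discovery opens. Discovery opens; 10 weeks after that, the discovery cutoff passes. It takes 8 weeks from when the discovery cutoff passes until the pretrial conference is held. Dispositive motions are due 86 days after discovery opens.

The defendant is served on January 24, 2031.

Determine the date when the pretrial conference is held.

The defendant is served: Jan 24, 2031.
Discovery opens: Jan 24, 2031 + 5 weeks = Feb 28, 2031.
The discovery cutoff passes: Feb 28, 2031 + 10 weeks = May 9, 2031.
The pretrial conference is held: May 9, 2031 + 8 weeks = Jul 4, 2031.

July 4, 2031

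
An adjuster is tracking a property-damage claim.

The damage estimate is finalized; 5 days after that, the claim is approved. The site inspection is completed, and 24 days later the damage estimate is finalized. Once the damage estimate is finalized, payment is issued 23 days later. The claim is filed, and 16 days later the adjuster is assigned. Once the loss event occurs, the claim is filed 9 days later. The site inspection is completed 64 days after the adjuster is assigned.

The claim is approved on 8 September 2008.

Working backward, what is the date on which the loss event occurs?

The claim is approved: Sep 8, 2008.
The damage estimate is finalized: Sep 8, 2008 − 5 days = Sep 3, 2008.
The site inspection is completed: Sep 3, 2008 − 24 days = Aug 10, 2008.
The adjuster is assigned: Aug 10, 2008 − 64 days = Jun 7, 2008.
The claim is filed: Jun 7, 2008 − 16 days = May 22, 2008.
The loss event occurs: May 22, 2008 − 9 days = May 13, 2008.

13 May 2008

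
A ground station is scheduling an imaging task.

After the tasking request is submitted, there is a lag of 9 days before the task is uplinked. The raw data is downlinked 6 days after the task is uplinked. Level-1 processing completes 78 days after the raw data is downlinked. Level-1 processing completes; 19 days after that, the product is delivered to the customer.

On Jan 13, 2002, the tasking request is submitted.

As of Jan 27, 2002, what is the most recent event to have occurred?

The tasking request is submitted: Jan 13, 2002.
The task is uplinked: Jan 13, 2002 + 9 days = Jan 22, 2002.
The raw data is downlinked: Jan 22, 2002 + 6 days = Jan 28, 2002.
Level-1 processing completes: Jan 28, 2002 + 78 days = Apr 16, 2002.
The product is delivered to the customer: Apr 16, 2002 + 19 days = May 5, 2002.
Jan 27, 2002 falls between when the task is uplinked (Jan 22, 2002) and when the raw data is downlinked (Jan 28, 2002).

The task is uplinked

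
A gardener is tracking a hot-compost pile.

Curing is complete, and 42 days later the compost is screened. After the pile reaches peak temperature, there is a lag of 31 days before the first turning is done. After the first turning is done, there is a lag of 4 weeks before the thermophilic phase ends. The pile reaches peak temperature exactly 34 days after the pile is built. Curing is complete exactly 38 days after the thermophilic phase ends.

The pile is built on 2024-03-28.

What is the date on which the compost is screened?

The pile is built: Mar 28, 2024.
The pile reaches peak temperature: Mar 28, 2024 + 34 days = May 1, 2024.
The first turning is done: May 1, 2024 + 31 days = Jun 1, 2024.
The thermophilic phase ends: Jun 1, 2024 + 4 weeks = Jun 29, 2024.
Curing is complete: Jun 29, 2024 + 38 days = Aug 6, 2024.
The compost is screened: Aug 6, 2024 + 42 days = Sep 17, 2024.

2024-09-17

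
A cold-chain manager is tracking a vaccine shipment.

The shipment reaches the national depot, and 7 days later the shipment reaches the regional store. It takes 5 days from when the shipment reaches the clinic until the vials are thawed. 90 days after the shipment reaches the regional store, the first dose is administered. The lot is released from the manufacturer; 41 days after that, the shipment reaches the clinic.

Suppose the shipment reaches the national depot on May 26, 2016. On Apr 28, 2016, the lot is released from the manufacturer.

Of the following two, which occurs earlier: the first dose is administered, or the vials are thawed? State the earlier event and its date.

The shipment reaches the national depot: May 26, 2016.
The shipment reaches the regional store: May 26, 2016 + 7 days = Jun 2, 2016.
The first dose is administered: Jun 2, 2016 + 90 days = Aug 31, 2016.
The lot is released from the manufacturer: Apr 28, 2016.
The shipment reaches the clinic: Apr 28, 2016 + 41 days = Jun 8, 2016.
The vials are thawed: Jun 8, 2016 + 5 days = Jun 13, 2016.
Comparing: the first dose is administered on Aug 31, 2016 vs the vials are thawed on Jun 13, 2016. Earlier: the vials are thawed.

The vials are thawed — Jun 13, 2016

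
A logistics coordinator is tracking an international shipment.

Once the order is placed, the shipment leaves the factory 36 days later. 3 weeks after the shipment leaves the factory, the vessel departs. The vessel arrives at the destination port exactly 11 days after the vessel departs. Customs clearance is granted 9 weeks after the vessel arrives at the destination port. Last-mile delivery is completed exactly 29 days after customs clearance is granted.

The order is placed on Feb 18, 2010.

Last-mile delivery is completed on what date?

The order is placed: Feb 18, 2010.
The shipment leaves the factory: Feb 18, 2010 + 36 days = Mar 26, 2010.
The vessel departs: Mar 26, 2010 + 3 weeks = Apr 16, 2010.
The vessel arrives at the destination port: Apr 16, 2010 + 11 days = Apr 27, 2010.
Customs clearance is granted: Apr 27, 2010 + 9 weeks = Jun 29, 2010.
Last-mile delivery is completed: Jun 29, 2010 + 29 days = Jul 28, 2010.

Jul 28, 2010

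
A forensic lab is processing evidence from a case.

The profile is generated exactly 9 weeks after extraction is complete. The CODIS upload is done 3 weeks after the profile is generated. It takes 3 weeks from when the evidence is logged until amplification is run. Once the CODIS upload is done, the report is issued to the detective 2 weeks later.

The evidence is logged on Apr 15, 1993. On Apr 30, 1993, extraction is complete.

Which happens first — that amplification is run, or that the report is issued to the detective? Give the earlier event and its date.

Amplification is run — May 6, 1993

The evidence is logged: Apr 15, 1993.
Amplification is run: Apr 15, 1993 + 3 weeks = May 6, 1993.
Extraction is complete: Apr 30, 1993.
The profile is generated: Apr 30, 1993 + 9 weeks = Jul 2, 1993.
The CODIS upload is done: Jul 2, 1993 + 3 weeks = Jul 23, 1993.
The report is issued to the detective: Jul 23, 1993 + 2 weeks = Aug 6, 1993.
Comparing: amplification is run on May 6, 1993 vs the report is issued to the detective on Aug 6, 1993. Earlier: amplification is run.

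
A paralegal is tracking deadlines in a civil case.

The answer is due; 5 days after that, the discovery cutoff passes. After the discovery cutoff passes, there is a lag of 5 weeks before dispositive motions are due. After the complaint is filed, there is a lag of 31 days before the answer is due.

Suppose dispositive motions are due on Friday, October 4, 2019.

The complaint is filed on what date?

Thursday, July 25, 2019

Dispositive motions are due: Oct 4, 2019.
The discovery cutoff passes: Oct 4, 2019 − 5 weeks = Aug 30, 2019.
The answer is due: Aug 30, 2019 − 5 days = Aug 25, 2019.
The complaint is filed: Aug 25, 2019 − 31 days = Jul 25, 2019.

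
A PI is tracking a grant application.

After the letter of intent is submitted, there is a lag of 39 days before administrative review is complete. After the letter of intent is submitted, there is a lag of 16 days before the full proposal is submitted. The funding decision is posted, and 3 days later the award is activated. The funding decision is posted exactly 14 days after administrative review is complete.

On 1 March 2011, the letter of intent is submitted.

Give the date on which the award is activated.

The letter of intent is submitted: Mar 1, 2011.
Administrative review is complete: Mar 1, 2011 + 39 days = Apr 9, 2011.
The funding decision is posted: Apr 9, 2011 + 14 days = Apr 23, 2011.
The award is activated: Apr 23, 2011 + 3 days = Apr 26, 2011.

26 April 2011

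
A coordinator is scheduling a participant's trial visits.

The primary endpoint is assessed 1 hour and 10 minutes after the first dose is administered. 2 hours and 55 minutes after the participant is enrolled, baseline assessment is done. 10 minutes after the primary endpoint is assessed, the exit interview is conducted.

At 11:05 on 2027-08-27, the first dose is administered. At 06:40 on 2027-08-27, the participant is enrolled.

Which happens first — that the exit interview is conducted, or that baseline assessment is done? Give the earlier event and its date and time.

The first dose is administered: 11:05 Aug 27, 2027.
The primary endpoint is assessed: 11:05 Aug 27, 2027 + 1h10m = 12:15 Aug 27, 2027.
The exit interview is conducted: 12:15 Aug 27, 2027 + 10m = 12:25 Aug 27, 2027.
The participant is enrolled: 06:40 Aug 27, 2027.
Baseline assessment is done: 06:40 Aug 27, 2027 + 2h55m = 09:35 Aug 27, 2027.
Comparing: the exit interview is conducted at 12:25 Aug 27, 2027 vs baseline assessment is done at 09:35 Aug 27, 2027. Earlier: baseline assessment is done.

Baseline assessment is done — 09:35 on 2027-08-27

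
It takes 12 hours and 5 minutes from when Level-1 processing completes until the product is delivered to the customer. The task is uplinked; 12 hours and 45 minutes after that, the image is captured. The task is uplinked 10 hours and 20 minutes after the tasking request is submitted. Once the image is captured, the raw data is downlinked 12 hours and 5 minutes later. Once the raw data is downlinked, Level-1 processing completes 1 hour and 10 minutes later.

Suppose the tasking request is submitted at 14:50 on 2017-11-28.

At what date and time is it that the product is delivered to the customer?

The tasking request is submitted: 14:50 Nov 28, 2017.
The task is uplinked: 14:50 Nov 28, 2017 + 10h20m = 01:10 Nov 29, 2017.
The image is captured: 01:10 Nov 29, 2017 + 12h45m = 13:55 Nov 29, 2017.
The raw data is downlinked: 13:55 Nov 29, 2017 + 12h05m = 02:00 Nov 30, 2017.
Level-1 processing completes: 02:00 Nov 30, 2017 + 1h10m = 03:10 Nov 30, 2017.
The product is delivered to the customer: 03:10 Nov 30, 2017 + 12h05m = 15:15 Nov 30, 2017.

15:15 on 2017-11-30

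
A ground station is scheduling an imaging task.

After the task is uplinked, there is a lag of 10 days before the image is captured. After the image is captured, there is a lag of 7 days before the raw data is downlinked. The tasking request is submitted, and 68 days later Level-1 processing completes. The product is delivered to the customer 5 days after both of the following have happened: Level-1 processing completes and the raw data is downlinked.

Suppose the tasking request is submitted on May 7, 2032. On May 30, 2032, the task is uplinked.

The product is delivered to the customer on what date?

Jul 19, 2032

The tasking request is submitted: May 7, 2032.
Level-1 processing completes: May 7, 2032 + 68 days = Jul 14, 2032.
The task is uplinked: May 30, 2032.
The image is captured: May 30, 2032 + 10 days = Jun 9, 2032.
The raw data is downlinked: Jun 9, 2032 + 7 days = Jun 16, 2032.
Both prerequisites met — Level-1 processing completes (Jul 14, 2032), the raw data is downlinked (Jun 16, 2032); the later is Jul 14, 2032.
The product is delivered to the customer: Jul 14, 2032 + 5 days = Jul 19, 2032.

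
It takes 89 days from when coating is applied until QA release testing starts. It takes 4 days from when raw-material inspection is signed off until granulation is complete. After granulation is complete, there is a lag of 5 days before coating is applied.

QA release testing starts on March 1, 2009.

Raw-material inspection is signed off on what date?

QA release testing starts: Mar 1, 2009.
Coating is applied: Mar 1, 2009 − 89 days = Dec 2, 2008.
Granulation is complete: Dec 2, 2008 − 5 days = Nov 27, 2008.
Raw-material inspection is signed off: Nov 27, 2008 − 4 days = Nov 23, 2008.

November 23, 2008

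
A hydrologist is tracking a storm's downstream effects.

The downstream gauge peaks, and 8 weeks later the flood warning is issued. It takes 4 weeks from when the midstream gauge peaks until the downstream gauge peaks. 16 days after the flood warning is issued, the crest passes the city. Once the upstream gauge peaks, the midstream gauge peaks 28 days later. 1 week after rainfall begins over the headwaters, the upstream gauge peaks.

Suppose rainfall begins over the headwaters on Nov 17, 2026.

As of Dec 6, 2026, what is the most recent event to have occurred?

The upstream gauge peaks

Rainfall begins over the headwaters: Nov 17, 2026.
The upstream gauge peaks: Nov 17, 2026 + 1 week = Nov 24, 2026.
The midstream gauge peaks: Nov 24, 2026 + 28 days = Dec 22, 2026.
The downstream gauge peaks: Dec 22, 2026 + 4 weeks = Jan 19, 2027.
The flood warning is issued: Jan 19, 2027 + 8 weeks = Mar 16, 2027.
The crest passes the city: Mar 16, 2027 + 16 days = Apr 1, 2027.
Dec 6, 2026 falls between when the upstream gauge peaks (Nov 24, 2026) and when the midstream gauge peaks (Dec 22, 2026).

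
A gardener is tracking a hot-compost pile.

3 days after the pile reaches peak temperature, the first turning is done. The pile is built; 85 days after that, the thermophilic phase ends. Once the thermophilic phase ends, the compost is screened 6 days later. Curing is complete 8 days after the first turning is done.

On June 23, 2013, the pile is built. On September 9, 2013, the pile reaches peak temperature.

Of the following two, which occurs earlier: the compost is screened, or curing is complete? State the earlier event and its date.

Curing is complete — September 20, 2013

The pile is built: Jun 23, 2013.
The thermophilic phase ends: Jun 23, 2013 + 85 days = Sep 16, 2013.
The compost is screened: Sep 16, 2013 + 6 days = Sep 22, 2013.
The pile reaches peak temperature: Sep 9, 2013.
The first turning is done: Sep 9, 2013 + 3 days = Sep 12, 2013.
Curing is complete: Sep 12, 2013 + 8 days = Sep 20, 2013.
Comparing: the compost is screened on Sep 22, 2013 vs curing is complete on Sep 20, 2013. Earlier: curing is complete.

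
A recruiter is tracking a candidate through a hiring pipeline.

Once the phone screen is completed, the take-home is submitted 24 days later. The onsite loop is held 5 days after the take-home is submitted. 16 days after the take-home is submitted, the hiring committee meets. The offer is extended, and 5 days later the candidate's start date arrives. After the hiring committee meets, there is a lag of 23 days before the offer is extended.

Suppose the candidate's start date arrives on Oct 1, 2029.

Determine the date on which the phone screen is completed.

Jul 25, 2029

The candidate's start date arrives: Oct 1, 2029.
The offer is extended: Oct 1, 2029 − 5 days = Sep 26, 2029.
The hiring committee meets: Sep 26, 2029 − 23 days = Sep 3, 2029.
The take-home is submitted: Sep 3, 2029 − 16 days = Aug 18, 2029.
The phone screen is completed: Aug 18, 2029 − 24 days = Jul 25, 2029.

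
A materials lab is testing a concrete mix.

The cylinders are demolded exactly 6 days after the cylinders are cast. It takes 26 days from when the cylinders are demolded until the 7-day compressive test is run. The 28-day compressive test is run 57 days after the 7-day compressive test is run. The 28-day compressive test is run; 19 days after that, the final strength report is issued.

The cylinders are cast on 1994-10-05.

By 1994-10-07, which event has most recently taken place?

The cylinders are cast

The cylinders are cast: Oct 5, 1994.
The cylinders are demolded: Oct 5, 1994 + 6 days = Oct 11, 1994.
The 7-day compressive test is run: Oct 11, 1994 + 26 days = Nov 6, 1994.
The 28-day compressive test is run: Nov 6, 1994 + 57 days = Jan 2, 1995.
The final strength report is issued: Jan 2, 1995 + 19 days = Jan 21, 1995.
Oct 7, 1994 falls between when the cylinders are cast (Oct 5, 1994) and when the cylinders are demolded (Oct 11, 1994).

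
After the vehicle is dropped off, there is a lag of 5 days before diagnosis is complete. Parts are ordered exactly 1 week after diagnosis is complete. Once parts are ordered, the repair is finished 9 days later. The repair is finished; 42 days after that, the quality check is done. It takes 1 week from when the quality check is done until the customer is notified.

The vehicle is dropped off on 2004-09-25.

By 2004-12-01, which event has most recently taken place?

The quality check is done

The vehicle is dropped off: Sep 25, 2004.
Diagnosis is complete: Sep 25, 2004 + 5 days = Sep 30, 2004.
Parts are ordered: Sep 30, 2004 + 1 week = Oct 7, 2004.
The repair is finished: Oct 7, 2004 + 9 days = Oct 16, 2004.
The quality check is done: Oct 16, 2004 + 42 days = Nov 27, 2004.
The customer is notified: Nov 27, 2004 + 1 week = Dec 4, 2004.
Dec 1, 2004 falls between when the quality check is done (Nov 27, 2004) and when the customer is notified (Dec 4, 2004).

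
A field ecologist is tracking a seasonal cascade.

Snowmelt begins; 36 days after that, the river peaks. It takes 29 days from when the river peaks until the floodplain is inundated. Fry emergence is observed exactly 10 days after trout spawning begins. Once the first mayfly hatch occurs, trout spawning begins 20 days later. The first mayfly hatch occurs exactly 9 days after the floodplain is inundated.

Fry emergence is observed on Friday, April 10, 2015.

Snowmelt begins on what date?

Saturday, December 27, 2014

Fry emergence is observed: Apr 10, 2015.
Trout spawning begins: Apr 10, 2015 − 10 days = Mar 31, 2015.
The first mayfly hatch occurs: Mar 31, 2015 − 20 days = Mar 11, 2015.
The floodplain is inundated: Mar 11, 2015 − 9 days = Mar 2, 2015.
The river peaks: Mar 2, 2015 − 29 days = Feb 1, 2015.
Snowmelt begins: Feb 1, 2015 − 36 days = Dec 27, 2014.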